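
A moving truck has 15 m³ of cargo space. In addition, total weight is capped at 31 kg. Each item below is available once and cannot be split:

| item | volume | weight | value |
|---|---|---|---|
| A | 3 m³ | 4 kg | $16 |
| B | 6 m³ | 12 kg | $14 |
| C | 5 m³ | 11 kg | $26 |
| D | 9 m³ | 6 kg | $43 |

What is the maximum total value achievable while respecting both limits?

$69

Feasible sets respecting both limits:
- C+D: volume 14, weight 17, value 69
- A+D: volume 12, weight 10, value 59
- B+D: volume 15, weight 18, value 57
Best: $69.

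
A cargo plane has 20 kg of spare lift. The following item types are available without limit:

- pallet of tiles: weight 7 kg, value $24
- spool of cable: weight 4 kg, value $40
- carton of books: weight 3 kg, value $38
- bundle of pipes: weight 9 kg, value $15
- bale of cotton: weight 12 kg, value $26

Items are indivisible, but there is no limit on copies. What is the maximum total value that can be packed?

Best value-per-unit is carton of books at 38/3; filling with it alone gives 6×38 = 228.
Optimal mix: 2×spool of cable + 4×carton of books → weight 20, value 232.

$232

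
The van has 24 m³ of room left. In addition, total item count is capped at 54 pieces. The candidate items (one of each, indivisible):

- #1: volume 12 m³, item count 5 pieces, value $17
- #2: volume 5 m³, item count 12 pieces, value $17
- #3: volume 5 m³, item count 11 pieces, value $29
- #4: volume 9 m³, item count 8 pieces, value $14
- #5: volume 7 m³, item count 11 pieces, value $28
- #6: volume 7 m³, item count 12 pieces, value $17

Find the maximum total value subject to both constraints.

$91

Feasible sets respecting both limits:
- #2+#3+#5+#6: volume 24, item count 46, value 91
- #1+#3+#5: volume 24, item count 27, value 74
- #2+#3+#5: volume 17, item count 34, value 74
Best: $91.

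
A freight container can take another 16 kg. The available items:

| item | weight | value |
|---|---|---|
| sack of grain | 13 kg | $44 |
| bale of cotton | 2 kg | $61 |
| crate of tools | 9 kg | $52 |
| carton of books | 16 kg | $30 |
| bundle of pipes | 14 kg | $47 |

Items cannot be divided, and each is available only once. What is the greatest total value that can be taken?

$113

This is a 0/1 knapsack; check combinations near the capacity.
- bale of cotton+crate of tools: weight 2+9=11, value 61+52=113
- bale of cotton+bundle of pipes: weight 2+14=16, value 61+47=108
- sack of grain+bale of cotton: weight 13+2=15, value 44+61=105
- bale of cotton: weight 2, value 61
- crate of tools: weight 9, value 52
Best: $113.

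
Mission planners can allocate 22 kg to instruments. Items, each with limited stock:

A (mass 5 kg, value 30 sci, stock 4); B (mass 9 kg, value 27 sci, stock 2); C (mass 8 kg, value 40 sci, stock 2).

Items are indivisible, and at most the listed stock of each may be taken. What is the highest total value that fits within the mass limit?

120 sci

Best selections within mass 22 and stock limits:
- 4×A: mass 20, value 120
- 1×A + 2×C: mass 21, value 110
- 2×A + 1×C: mass 18, value 100
Best: 120 sci.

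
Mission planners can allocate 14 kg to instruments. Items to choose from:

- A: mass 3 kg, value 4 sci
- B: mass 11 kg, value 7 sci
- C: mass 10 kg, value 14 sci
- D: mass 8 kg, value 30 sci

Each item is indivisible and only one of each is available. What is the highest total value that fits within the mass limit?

34 sci

Check high-value combinations within 14 kg:
- A+D: mass 3+8=11, value 4+30=34
- D: mass 8, value 30
- A+C: mass 3+10=13, value 4+14=18
Best: 34 sci.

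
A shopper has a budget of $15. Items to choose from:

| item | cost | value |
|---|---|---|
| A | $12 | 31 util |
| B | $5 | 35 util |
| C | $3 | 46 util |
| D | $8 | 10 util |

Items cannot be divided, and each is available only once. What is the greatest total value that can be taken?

Check high-value combinations within $15:
- B+C: cost 5+3=8, value 35+46=81
- A+C: cost 12+3=15, value 31+46=77
- C+D: cost 3+8=11, value 46+10=56
- C: cost 3, value 46
- B+D: cost 5+8=13, value 35+10=45
Best: 81 util.

81 util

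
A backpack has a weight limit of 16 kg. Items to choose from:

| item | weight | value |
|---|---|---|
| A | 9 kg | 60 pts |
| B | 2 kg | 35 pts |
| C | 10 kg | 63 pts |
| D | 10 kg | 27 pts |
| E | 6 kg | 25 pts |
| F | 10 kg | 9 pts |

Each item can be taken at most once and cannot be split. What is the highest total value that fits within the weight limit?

Check high-value combinations within 16 kg:
- B+C: weight 2+10=12, value 35+63=98
- A+B: weight 9+2=11, value 60+35=95
- C+E: weight 10+6=16, value 63+25=88
Best: 98 pts.

98 pts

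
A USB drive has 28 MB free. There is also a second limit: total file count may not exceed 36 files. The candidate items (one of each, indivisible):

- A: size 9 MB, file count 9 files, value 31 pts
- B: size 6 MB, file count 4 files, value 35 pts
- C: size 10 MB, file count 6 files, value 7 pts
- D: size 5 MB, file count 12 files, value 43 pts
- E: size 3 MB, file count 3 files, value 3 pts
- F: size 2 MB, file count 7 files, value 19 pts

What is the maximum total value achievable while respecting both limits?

Feasible sets respecting both limits:
- A+B+D+E+F: size 25, file count 35, value 131
- A+B+D+F: size 22, file count 32, value 128
- A+B+D+E: size 23, file count 28, value 112
Best: 131 pts.

131 pts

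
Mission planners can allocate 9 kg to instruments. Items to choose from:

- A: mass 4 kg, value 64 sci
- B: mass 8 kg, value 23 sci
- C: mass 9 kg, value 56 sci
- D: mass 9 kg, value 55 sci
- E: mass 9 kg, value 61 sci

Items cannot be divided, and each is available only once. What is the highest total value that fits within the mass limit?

This is a 0/1 knapsack; check combinations near the capacity.
- A: mass 4, value 64
- E: mass 9, value 61
- C: mass 9, value 56
- D: mass 9, value 55
- B: mass 8, value 23
Best: 64 sci.

64 sci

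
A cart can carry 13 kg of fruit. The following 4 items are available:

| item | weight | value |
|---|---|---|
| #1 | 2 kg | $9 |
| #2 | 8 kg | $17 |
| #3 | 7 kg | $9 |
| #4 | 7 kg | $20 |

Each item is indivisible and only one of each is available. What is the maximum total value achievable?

$29

Check high-value combinations within 13 kg:
- #1+#4: weight 2+7=9, value 9+20=29
- #1+#2: weight 2+8=10, value 9+17=26
- #4: weight 7, value 20
Best: $29.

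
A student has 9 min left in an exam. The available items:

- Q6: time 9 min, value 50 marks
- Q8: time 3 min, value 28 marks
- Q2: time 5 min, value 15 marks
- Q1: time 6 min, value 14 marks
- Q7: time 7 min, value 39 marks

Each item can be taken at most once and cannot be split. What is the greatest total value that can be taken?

Check high-value combinations within 9 min:
- Q6: time 9, value 50
- Q8+Q2: time 3+5=8, value 28+15=43
- Q8+Q1: time 3+6=9, value 28+14=42
- Q7: time 7, value 39
Best: 50 marks.

50 marks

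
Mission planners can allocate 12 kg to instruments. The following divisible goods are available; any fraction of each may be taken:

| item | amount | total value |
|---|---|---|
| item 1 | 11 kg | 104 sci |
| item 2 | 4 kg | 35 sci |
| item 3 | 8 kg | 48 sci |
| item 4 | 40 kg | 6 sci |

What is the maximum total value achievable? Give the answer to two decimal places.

Take in order of value per unit:
- item 1 (104/11 per unit): all 11 → value 104, running total 104.00
- item 2 (35/4 per unit): 1 of 4 → value 1×35/4 = 8.7500, running total 112.75
Total 112.75.

112.75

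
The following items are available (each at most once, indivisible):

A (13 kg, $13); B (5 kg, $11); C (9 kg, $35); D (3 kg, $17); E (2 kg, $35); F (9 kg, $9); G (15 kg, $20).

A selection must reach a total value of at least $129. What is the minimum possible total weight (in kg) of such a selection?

47

Subsets with value ≥ 129, sorted by total weight:
- A+B+C+D+E+G: weight 47, value 131
- A+C+D+E+F+G: weight 51, value 129
Minimum weight: 47 kg.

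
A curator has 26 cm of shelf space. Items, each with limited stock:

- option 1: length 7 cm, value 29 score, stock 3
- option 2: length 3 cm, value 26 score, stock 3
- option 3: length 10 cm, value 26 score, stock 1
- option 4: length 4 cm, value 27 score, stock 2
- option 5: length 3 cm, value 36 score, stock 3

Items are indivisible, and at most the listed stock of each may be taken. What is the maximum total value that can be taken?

240 score

Best selections within length 26 and stock limits:
- 3×option 2 + 2×option 4 + 3×option 5: length 26, value 240
- 1×option 1 + 2×option 2 + 1×option 4 + 3×option 5: length 26, value 216
- 1×option 1 + 3×option 2 + 3×option 5: length 25, value 215
Best: 240 score.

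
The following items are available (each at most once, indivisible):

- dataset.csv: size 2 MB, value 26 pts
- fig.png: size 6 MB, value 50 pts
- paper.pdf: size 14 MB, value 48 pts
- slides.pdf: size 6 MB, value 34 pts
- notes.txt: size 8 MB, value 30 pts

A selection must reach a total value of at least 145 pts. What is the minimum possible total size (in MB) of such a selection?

28

Subsets with value ≥ 145, sorted by total size:
- dataset.csv+fig.png+paper.pdf+slides.pdf: size 28, value 158
- dataset.csv+fig.png+paper.pdf+notes.txt: size 30, value 154
- fig.png+paper.pdf+slides.pdf+notes.txt: size 34, value 162
Minimum size: 28 MB.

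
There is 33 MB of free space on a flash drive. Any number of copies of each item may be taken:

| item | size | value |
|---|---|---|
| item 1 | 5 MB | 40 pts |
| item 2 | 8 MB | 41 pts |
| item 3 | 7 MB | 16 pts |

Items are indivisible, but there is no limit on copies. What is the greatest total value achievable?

Best value-per-unit is item 1 at 40/5; filling with it alone gives 6×40 = 240.
Optimal mix: 5×item 1 + 1×item 2 → size 33, value 241.

241 pts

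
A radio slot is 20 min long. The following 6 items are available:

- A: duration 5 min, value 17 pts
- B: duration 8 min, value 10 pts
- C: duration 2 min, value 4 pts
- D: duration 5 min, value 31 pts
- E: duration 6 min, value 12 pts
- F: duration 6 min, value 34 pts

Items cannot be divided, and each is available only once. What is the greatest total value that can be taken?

Check high-value combinations within 20 min:
- A+C+D+F: duration 5+2+5+6=18, value 17+4+31+34=86
- A+D+F: duration 5+5+6=16, value 17+31+34=82
- C+D+E+F: duration 2+5+6+6=19, value 4+31+12+34=81
Best: 86 pts.

86 pts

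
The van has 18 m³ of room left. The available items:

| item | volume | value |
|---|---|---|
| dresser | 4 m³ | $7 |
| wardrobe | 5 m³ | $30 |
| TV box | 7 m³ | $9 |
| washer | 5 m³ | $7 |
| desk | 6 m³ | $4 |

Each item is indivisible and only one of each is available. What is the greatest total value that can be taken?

$46

Check high-value combinations within 18 m³:
- dresser+wardrobe+TV box: volume 4+5+7=16, value 7+30+9=46
- wardrobe+TV box+washer: volume 5+7+5=17, value 30+9+7=46
- dresser+wardrobe+washer: volume 4+5+5=14, value 7+30+7=44
- wardrobe+TV box+desk: volume 5+7+6=18, value 30+9+4=43
Best: $46.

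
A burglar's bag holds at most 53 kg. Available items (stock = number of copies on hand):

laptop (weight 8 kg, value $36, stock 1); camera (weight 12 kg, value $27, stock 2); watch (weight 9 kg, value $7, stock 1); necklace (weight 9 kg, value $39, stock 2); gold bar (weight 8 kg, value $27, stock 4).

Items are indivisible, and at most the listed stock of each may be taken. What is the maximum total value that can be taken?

Top feasible selections:
- 1×laptop + 2×necklace + 3×gold bar: weight 50, value 195
- 2×necklace + 4×gold bar: weight 50, value 186
Best: $195.

$195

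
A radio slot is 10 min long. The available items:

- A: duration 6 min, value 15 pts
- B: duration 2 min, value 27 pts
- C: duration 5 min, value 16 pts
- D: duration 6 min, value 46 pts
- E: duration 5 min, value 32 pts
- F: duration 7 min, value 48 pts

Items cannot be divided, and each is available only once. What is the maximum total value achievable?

Check high-value combinations within 10 min:
- B+F: duration 2+7=9, value 27+48=75
- B+D: duration 2+6=8, value 27+46=73
- B+E: duration 2+5=7, value 27+32=59
- F: duration 7, value 48
Best: 75 pts.

75 pts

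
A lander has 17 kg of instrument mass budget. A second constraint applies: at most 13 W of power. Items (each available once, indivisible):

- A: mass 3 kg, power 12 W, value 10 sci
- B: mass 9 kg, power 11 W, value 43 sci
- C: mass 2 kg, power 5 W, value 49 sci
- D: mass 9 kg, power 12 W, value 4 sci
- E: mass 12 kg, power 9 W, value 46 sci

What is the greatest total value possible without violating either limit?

Feasible sets respecting both limits:
- C: mass 2, power 5, value 49
- E: mass 12, power 9, value 46
- B: mass 9, power 11, value 43
- A: mass 3, power 12, value 10
Best: 49 sci.

49 sci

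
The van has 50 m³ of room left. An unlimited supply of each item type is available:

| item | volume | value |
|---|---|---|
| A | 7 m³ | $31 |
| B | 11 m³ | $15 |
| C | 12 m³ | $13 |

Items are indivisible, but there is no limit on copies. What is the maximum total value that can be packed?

$217

Best value-per-unit is A at 31/7, and filling with it alone uses volume 7×7=49. No mix of the others beats 7×31 = 217.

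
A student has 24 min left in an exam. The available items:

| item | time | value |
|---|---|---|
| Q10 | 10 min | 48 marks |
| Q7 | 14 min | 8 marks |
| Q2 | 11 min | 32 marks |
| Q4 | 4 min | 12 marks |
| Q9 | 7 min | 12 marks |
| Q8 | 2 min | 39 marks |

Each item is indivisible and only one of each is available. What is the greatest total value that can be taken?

This is a 0/1 knapsack; check combinations near the capacity.
- Q10+Q2+Q8: time 10+11+2=23, value 48+32+39=119
- Q10+Q4+Q9+Q8: time 10+4+7+2=23, value 48+12+12+39=111
- Q10+Q4+Q8: time 10+4+2=16, value 48+12+39=99
- Q10+Q9+Q8: time 10+7+2=19, value 48+12+39=99
- Q2+Q4+Q9+Q8: time 11+4+7+2=24, value 32+12+12+39=95
Best: 119 marks.

119 marks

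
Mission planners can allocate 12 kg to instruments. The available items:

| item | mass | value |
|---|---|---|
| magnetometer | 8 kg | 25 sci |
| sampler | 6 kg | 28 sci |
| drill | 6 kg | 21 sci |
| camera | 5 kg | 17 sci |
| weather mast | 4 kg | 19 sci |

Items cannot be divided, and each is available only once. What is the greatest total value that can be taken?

49 sci

Check high-value combinations within 12 kg:
- sampler+drill: mass 6+6=12, value 28+21=49
- sampler+weather mast: mass 6+4=10, value 28+19=47
- sampler+camera: mass 6+5=11, value 28+17=45
Best: 49 sci.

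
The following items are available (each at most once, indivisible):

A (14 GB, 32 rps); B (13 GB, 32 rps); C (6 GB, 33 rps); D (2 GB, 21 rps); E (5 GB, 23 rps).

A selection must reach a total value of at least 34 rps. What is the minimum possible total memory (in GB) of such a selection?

Subsets with value ≥ 34, sorted by total memory:
- D+E: memory 7, value 44
- C+D: memory 8, value 54
- C+E: memory 11, value 56
Minimum memory: 7 GB.

7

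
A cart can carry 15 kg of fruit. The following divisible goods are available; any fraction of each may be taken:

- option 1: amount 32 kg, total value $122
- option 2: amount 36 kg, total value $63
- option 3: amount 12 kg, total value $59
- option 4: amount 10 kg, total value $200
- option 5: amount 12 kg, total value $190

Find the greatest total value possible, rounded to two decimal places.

Take in order of value per unit:
- option 4 (200/10 per unit): all 10 → value 200, running total 200.00
- option 5 (190/12 per unit): 5 of 12 → value 5×190/12 = 79.1667, running total 279.17
Total 279.17.

279.17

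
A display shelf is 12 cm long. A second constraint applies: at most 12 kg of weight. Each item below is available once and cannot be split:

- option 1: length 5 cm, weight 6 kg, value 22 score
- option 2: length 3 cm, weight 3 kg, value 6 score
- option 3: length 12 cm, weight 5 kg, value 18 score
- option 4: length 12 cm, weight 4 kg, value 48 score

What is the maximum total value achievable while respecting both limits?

48 score

Feasible sets respecting both limits:
- option 4: length 12, weight 4, value 48
- option 1+option 2: length 8, weight 9, value 28
- option 1: length 5, weight 6, value 22
- option 3: length 12, weight 5, value 18
Best: 48 score.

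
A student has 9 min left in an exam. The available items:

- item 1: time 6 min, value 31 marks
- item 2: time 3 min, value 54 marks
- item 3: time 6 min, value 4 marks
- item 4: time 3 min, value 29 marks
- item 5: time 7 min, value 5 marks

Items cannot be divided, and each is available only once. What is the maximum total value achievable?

Check high-value combinations within 9 min:
- item 1+item 2: time 6+3=9, value 31+54=85
- item 2+item 4: time 3+3=6, value 54+29=83
- item 1+item 4: time 6+3=9, value 31+29=60
Best: 85 marks.

85 marks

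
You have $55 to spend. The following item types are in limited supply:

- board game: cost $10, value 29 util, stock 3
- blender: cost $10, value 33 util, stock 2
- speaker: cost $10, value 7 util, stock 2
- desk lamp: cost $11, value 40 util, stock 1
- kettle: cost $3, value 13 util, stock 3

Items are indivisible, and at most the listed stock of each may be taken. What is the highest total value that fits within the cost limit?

177 util

Best selections within cost 55 and stock limits:
- 2×board game + 2×blender + 1×desk lamp + 1×kettle: cost 54, value 177
- 1×board game + 2×blender + 1×desk lamp + 3×kettle: cost 50, value 174
- 3×board game + 1×blender + 1×desk lamp + 1×kettle: cost 54, value 173
- 2×board game + 1×blender + 1×desk lamp + 3×kettle: cost 50, value 170
Best: 177 util.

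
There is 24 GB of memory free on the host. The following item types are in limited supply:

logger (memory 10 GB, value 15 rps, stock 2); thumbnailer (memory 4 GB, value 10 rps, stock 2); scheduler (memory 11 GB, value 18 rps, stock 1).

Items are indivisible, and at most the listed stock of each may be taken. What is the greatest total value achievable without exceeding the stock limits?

Top feasible selections:
- 2×logger + 1×thumbnailer: memory 24, value 40
- 2×thumbnailer + 1×scheduler: memory 19, value 38
- 1×logger + 2×thumbnailer: memory 18, value 35
Best: 40 rps.

40 rps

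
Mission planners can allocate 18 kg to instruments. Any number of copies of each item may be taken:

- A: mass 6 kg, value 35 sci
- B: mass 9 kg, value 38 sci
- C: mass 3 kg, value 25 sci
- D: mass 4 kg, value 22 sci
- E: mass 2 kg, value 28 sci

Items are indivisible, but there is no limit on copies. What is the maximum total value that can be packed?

Best value-per-unit is E at 28/2, and filling with it alone uses mass 9×2=18. No mix of the others beats 9×28 = 252.

252 sci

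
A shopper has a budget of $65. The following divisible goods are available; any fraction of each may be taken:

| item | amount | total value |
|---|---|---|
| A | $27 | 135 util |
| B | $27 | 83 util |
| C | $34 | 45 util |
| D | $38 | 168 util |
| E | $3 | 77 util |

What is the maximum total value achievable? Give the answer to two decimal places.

366.74

Take in order of value per unit:
- E (77/3 per unit): all 3 → value 77, running total 77.00
- A (135/27 per unit): all 27 → value 135, running total 212.00
- D (168/38 per unit): 35 of 38 → value 35×168/38 = 154.7368, running total 366.74
Total 366.74.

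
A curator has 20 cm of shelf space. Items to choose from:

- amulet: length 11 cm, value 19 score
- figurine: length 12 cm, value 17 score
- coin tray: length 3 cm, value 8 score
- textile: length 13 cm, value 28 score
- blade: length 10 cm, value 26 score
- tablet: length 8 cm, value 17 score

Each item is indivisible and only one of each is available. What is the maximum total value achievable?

43 score

Check high-value combinations within 20 cm:
- blade+tablet: length 10+8=18, value 26+17=43
- coin tray+textile: length 3+13=16, value 8+28=36
- amulet+tablet: length 11+8=19, value 19+17=36
- coin tray+blade: length 3+10=13, value 8+26=34
Best: 43 score.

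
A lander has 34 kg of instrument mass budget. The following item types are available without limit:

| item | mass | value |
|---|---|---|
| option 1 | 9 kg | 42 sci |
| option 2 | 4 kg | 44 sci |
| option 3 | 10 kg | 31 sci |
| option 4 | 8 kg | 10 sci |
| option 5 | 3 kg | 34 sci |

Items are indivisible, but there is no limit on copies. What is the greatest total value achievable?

Best value-per-unit is option 5 at 34/3; filling with it alone gives 11×34 = 374.
Optimal mix: 1×option 2 + 10×option 5 → mass 34, value 384.

384 sci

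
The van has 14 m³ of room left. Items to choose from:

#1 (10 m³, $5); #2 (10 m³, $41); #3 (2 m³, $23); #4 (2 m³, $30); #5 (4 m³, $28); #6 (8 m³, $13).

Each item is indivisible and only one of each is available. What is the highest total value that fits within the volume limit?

This is a 0/1 knapsack; check combinations near the capacity.
- #2+#3+#4: volume 10+2+2=14, value 41+23+30=94
- #3+#4+#5: volume 2+2+4=8, value 23+30+28=81
- #2+#4: volume 10+2=12, value 41+30=71
- #4+#5+#6: volume 2+4+8=14, value 30+28+13=71
Best: $94.

$94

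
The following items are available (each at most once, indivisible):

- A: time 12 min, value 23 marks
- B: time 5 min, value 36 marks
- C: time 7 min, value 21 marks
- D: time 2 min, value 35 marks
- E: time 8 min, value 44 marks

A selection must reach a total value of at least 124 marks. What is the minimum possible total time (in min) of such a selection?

Subsets with value ≥ 124, sorted by total time:
- B+C+D+E: time 22, value 136
- A+B+D+E: time 27, value 138
- A+B+C+E: time 32, value 124
Minimum time: 22 min.

22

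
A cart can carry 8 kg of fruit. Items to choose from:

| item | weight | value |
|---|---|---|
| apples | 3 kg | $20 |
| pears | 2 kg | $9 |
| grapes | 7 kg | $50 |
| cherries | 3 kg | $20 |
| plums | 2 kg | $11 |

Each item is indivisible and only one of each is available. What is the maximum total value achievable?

Check high-value combinations within 8 kg:
- apples+cherries+plums: weight 3+3+2=8, value 20+20+11=51
- grapes: weight 7, value 50
- apples+pears+cherries: weight 3+2+3=8, value 20+9+20=49
- apples+cherries: weight 3+3=6, value 20+20=40
Best: $51.

$51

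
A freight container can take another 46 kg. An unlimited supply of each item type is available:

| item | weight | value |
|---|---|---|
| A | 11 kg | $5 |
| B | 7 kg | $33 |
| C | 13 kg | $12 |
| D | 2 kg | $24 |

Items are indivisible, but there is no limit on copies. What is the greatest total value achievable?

$552

Best value-per-unit is D at 24/2, and filling with it alone uses weight 23×2=46. No mix of the others beats 23×24 = 552.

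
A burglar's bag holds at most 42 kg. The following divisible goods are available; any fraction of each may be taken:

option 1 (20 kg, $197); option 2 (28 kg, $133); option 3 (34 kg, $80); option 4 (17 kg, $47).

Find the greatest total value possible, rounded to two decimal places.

301.50

Take in order of value per unit:
- option 1 (197/20 per unit): all 20 → value 197, running total 197.00
- option 2 (133/28 per unit): 22 of 28 → value 22×133/28 = 104.5000, running total 301.50
Total 301.50.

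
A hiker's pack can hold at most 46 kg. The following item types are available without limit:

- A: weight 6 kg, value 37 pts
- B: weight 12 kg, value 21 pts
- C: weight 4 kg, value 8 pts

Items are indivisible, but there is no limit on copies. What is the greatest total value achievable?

Best value-per-unit is A at 37/6; filling with it alone gives 7×37 = 259.
Optimal mix: 7×A + 1×C → weight 46, value 267.

267 pts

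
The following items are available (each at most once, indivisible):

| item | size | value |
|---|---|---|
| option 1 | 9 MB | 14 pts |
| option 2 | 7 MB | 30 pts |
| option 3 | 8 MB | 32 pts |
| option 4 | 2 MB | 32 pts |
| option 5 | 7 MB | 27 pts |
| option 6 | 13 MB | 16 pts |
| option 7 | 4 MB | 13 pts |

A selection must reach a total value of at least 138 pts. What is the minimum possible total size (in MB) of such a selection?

Subsets with value ≥ 138, sorted by total size:
- option 1+option 2+option 3+option 4+option 5+option 7: size 37, value 148
- option 2+option 3+option 4+option 5+option 6+option 7: size 41, value 150
- option 1+option 2+option 3+option 4+option 5+option 6: size 46, value 151
- option 1+option 2+option 3+option 4+option 5+option 6+option 7: size 50, value 164
Minimum size: 37 MB.

37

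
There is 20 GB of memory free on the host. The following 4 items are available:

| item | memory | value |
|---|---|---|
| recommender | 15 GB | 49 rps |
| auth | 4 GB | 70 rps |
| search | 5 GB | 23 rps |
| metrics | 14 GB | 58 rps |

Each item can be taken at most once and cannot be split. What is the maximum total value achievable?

Check high-value combinations within 20 GB:
- auth+metrics: memory 4+14=18, value 70+58=128
- recommender+auth: memory 15+4=19, value 49+70=119
- auth+search: memory 4+5=9, value 70+23=93
- search+metrics: memory 5+14=19, value 23+58=81
- recommender+search: memory 15+5=20, value 49+23=72
Best: 128 rps.

128 rps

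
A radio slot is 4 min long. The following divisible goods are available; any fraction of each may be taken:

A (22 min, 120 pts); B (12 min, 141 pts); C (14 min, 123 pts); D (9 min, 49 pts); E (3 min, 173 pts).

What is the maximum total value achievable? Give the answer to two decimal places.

184.75

Take in order of value per unit:
- E (173/3 per unit): all 3 → value 173, running total 173.00
- B (141/12 per unit): 1 of 12 → value 1×141/12 = 11.7500, running total 184.75
Total 184.75.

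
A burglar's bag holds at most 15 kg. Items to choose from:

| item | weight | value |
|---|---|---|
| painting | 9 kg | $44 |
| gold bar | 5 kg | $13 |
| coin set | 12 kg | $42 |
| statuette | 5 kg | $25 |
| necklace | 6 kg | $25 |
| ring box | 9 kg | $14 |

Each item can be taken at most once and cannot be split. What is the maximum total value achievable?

Check high-value combinations within 15 kg:
- painting+statuette: weight 9+5=14, value 44+25=69
- painting+necklace: weight 9+6=15, value 44+25=69
- painting+gold bar: weight 9+5=14, value 44+13=57
- statuette+necklace: weight 5+6=11, value 25+25=50
- painting: weight 9, value 44
Best: $69.

$69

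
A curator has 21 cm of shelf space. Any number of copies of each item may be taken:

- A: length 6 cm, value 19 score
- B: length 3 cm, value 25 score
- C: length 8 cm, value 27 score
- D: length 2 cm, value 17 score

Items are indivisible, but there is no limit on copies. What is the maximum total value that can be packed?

178 score

Best value-per-unit is D at 17/2; filling with it alone gives 10×17 = 170.
Optimal mix: 1×B + 9×D → length 21, value 178.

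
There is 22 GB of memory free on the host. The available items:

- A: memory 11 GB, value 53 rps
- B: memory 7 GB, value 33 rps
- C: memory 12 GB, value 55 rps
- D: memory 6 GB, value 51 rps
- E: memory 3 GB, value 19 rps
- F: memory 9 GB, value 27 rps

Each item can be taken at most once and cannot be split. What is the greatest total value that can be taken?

This is a 0/1 knapsack; check combinations near the capacity.
- C+D+E: memory 12+6+3=21, value 55+51+19=125
- A+D+E: memory 11+6+3=20, value 53+51+19=123
- B+D+F: memory 7+6+9=22, value 33+51+27=111
- B+C+E: memory 7+12+3=22, value 33+55+19=107
- C+D: memory 12+6=18, value 55+51=106
Best: 125 rps.

125 rps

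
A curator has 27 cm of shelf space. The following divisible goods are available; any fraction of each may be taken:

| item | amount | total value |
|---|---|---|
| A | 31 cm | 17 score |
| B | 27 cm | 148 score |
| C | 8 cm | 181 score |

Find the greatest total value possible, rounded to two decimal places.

285.15

Take in order of value per unit:
- C (181/8 per unit): all 8 → value 181, running total 181.00
- B (148/27 per unit): 19 of 27 → value 19×148/27 = 104.1481, running total 285.15
Total 285.15.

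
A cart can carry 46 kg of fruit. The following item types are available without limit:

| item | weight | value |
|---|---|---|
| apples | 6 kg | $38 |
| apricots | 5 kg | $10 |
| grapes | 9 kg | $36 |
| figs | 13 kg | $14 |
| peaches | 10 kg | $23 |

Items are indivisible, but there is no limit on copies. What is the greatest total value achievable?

Best value-per-unit is apples at 38/6, and filling with it alone uses weight 7×6=42. No mix of the others beats 7×38 = 266.

$266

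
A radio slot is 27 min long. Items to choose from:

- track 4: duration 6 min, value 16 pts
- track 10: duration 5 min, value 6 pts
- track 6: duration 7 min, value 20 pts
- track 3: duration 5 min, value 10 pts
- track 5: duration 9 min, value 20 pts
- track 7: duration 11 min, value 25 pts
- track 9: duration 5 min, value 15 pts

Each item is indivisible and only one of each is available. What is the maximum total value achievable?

71 pts

This is a 0/1 knapsack; check combinations near the capacity.
- track 4+track 6+track 5+track 9: duration 6+7+9+5=27, value 16+20+20+15=71
- track 4+track 6+track 3+track 5: duration 6+7+5+9=27, value 16+20+10+20=66
- track 4+track 3+track 7+track 9: duration 6+5+11+5=27, value 16+10+25+15=66
- track 6+track 3+track 5+track 9: duration 7+5+9+5=26, value 20+10+20+15=65
Best: 71 pts.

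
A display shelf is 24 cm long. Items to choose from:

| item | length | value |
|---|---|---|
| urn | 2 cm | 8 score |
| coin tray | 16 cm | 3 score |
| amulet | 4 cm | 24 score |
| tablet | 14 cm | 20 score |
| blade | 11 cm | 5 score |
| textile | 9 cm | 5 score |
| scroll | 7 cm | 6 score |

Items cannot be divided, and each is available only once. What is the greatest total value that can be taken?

52 score

Check high-value combinations within 24 cm:
- urn+amulet+tablet: length 2+4+14=20, value 8+24+20=52
- amulet+tablet: length 4+14=18, value 24+20=44
- urn+amulet+textile+scroll: length 2+4+9+7=22, value 8+24+5+6=43
- urn+amulet+blade+scroll: length 2+4+11+7=24, value 8+24+5+6=43
Best: 52 score.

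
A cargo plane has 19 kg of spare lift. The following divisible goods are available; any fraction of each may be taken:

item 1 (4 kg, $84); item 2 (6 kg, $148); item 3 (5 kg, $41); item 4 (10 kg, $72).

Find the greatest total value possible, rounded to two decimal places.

Take in order of value per unit:
- item 2 (148/6 per unit): all 6 → value 148, running total 148.00
- item 1 (84/4 per unit): all 4 → value 84, running total 232.00
- item 3 (41/5 per unit): all 5 → value 41, running total 273.00
- item 4 (72/10 per unit): 4 of 10 → value 4×72/10 = 28.8000, running total 301.80
Total 301.80.

301.80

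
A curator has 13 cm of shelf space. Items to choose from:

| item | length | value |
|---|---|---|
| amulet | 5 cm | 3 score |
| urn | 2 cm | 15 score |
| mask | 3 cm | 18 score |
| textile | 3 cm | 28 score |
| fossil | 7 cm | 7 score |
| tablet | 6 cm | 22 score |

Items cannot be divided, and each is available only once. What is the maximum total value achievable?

Check high-value combinations within 13 cm:
- mask+textile+tablet: length 3+3+6=12, value 18+28+22=68
- urn+textile+tablet: length 2+3+6=11, value 15+28+22=65
- amulet+urn+mask+textile: length 5+2+3+3=13, value 3+15+18+28=64
- urn+mask+textile: length 2+3+3=8, value 15+18+28=61
- urn+mask+tablet: length 2+3+6=11, value 15+18+22=55
Best: 68 score.

68 score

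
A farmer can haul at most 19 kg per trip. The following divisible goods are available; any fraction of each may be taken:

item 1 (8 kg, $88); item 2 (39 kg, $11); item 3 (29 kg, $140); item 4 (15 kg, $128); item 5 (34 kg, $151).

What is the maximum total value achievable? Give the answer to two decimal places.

181.87

Take in order of value per unit:
- item 1 (88/8 per unit): all 8 → value 88, running total 88.00
- item 4 (128/15 per unit): 11 of 15 → value 11×128/15 = 93.8667, running total 181.87
Total 181.87.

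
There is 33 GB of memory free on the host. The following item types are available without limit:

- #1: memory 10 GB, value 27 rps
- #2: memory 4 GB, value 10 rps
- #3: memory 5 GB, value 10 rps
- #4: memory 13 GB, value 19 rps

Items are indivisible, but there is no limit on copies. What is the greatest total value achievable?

Best value-per-unit is #1 at 27/10; filling with it alone gives 3×27 = 81.
Optimal mix: 2×#1 + 3×#2 → memory 32, value 84.

84 rps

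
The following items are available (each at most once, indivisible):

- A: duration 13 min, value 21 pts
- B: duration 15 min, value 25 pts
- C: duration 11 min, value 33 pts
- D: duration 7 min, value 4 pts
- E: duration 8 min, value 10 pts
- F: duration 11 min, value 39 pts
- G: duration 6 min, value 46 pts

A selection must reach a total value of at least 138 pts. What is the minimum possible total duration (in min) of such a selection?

Subsets with value ≥ 138, sorted by total duration:
- A+C+F+G: duration 41, value 139
- B+C+F+G: duration 43, value 143
Minimum duration: 41 min.

41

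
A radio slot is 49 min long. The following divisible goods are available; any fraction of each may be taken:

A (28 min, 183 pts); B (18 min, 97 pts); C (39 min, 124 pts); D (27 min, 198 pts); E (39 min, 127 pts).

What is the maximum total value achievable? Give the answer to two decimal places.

Take in order of value per unit:
- D (198/27 per unit): all 27 → value 198, running total 198.00
- A (183/28 per unit): 22 of 28 → value 22×183/28 = 143.7857, running total 341.79
Total 341.79.

341.79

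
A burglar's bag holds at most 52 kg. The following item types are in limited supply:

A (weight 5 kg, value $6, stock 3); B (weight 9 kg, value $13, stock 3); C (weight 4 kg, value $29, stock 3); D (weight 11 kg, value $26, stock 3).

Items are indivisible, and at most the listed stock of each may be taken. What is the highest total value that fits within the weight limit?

Best selections within weight 52 and stock limits:
- 1×A + 3×C + 3×D: weight 50, value 171
- 3×C + 3×D: weight 45, value 165
- 2×B + 3×C + 2×D: weight 52, value 165
- 1×A + 1×B + 3×C + 2×D: weight 48, value 158
Best: $171.

$171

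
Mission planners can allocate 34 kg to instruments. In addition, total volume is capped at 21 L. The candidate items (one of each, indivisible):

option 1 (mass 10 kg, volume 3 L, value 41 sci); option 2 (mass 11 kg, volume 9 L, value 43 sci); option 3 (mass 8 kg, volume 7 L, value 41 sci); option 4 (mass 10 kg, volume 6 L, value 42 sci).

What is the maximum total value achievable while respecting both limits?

Feasible sets respecting both limits:
- option 1+option 2+option 4: mass 31, volume 18, value 126
- option 1+option 2+option 3: mass 29, volume 19, value 125
- option 1+option 3+option 4: mass 28, volume 16, value 124
Best: 126 sci.

126 sci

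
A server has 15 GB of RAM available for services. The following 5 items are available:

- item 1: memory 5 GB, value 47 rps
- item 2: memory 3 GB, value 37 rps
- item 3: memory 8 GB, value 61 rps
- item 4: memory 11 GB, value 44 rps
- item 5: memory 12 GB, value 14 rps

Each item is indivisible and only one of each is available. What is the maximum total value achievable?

108 rps

Check high-value combinations within 15 GB:
- item 1+item 3: memory 5+8=13, value 47+61=108
- item 2+item 3: memory 3+8=11, value 37+61=98
- item 1+item 2: memory 5+3=8, value 47+37=84
- item 2+item 4: memory 3+11=14, value 37+44=81
- item 3: memory 8, value 61
Best: 108 rps.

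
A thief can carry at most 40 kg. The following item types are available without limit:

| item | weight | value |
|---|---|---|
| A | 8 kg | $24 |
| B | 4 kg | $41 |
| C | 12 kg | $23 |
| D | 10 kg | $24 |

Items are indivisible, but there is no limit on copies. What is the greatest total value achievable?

$410

Best value-per-unit is B at 41/4, and filling with it alone uses weight 10×4=40. No mix of the others beats 10×41 = 410.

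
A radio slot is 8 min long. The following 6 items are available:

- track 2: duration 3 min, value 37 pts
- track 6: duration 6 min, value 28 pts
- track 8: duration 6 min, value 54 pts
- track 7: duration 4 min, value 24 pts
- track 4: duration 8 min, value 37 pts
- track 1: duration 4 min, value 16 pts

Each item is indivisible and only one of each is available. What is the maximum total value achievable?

61 pts

Check high-value combinations within 8 min:
- track 2+track 7: duration 3+4=7, value 37+24=61
- track 8: duration 6, value 54
- track 2+track 1: duration 3+4=7, value 37+16=53
Best: 61 pts.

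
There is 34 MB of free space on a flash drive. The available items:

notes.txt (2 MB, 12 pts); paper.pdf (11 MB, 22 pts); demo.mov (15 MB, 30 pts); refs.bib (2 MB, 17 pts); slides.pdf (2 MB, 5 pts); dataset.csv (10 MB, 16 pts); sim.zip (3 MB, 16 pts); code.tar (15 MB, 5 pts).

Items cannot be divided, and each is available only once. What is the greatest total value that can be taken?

97 pts

Check high-value combinations within 34 MB:
- notes.txt+paper.pdf+demo.mov+refs.bib+sim.zip: size 2+11+15+2+3=33, value 12+22+30+17+16=97
- notes.txt+demo.mov+refs.bib+slides.pdf+dataset.csv+sim.zip: size 2+15+2+2+10+3=34, value 12+30+17+5+16+16=96
- notes.txt+demo.mov+refs.bib+dataset.csv+sim.zip: size 2+15+2+10+3=32, value 12+30+17+16+16=91
- paper.pdf+demo.mov+refs.bib+slides.pdf+sim.zip: size 11+15+2+2+3=33, value 22+30+17+5+16=90
Best: 97 pts.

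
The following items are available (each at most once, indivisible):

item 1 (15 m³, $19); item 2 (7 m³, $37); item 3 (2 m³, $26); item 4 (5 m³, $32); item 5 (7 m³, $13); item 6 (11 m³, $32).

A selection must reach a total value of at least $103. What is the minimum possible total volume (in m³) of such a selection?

21

Subsets with value ≥ 103, sorted by total volume:
- item 2+item 3+item 4+item 5: volume 21, value 108
- item 2+item 3+item 4+item 6: volume 25, value 127
- item 3+item 4+item 5+item 6: volume 25, value 103
- item 2+item 3+item 5+item 6: volume 27, value 108
Minimum volume: 21 m³.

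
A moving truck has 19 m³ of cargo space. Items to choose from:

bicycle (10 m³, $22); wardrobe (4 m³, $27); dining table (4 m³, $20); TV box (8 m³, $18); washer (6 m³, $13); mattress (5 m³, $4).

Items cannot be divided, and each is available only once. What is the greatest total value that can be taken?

$69

Check high-value combinations within 19 m³:
- bicycle+wardrobe+dining table: volume 10+4+4=18, value 22+27+20=69
- wardrobe+dining table+TV box: volume 4+4+8=16, value 27+20+18=65
- wardrobe+dining table+washer+mattress: volume 4+4+6+5=19, value 27+20+13+4=64
- wardrobe+dining table+washer: volume 4+4+6=14, value 27+20+13=60
- wardrobe+TV box+washer: volume 4+8+6=18, value 27+18+13=58
Best: $69.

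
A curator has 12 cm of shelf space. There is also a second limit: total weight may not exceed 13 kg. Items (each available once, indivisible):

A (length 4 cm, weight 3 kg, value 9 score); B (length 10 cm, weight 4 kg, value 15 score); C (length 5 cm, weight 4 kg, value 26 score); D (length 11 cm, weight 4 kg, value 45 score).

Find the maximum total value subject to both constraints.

45 score

Feasible sets respecting both limits:
- D: length 11, weight 4, value 45
- A+C: length 9, weight 7, value 35
- C: length 5, weight 4, value 26
Best: 45 score.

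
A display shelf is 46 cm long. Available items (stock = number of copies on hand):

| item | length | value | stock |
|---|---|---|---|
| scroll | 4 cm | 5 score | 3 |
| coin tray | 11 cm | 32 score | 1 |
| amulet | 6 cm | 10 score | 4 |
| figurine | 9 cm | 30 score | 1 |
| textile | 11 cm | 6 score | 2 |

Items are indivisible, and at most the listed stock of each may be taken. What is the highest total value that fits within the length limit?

Best selections within length 46 and stock limits:
- 1×coin tray + 4×amulet + 1×figurine: length 44, value 102
- 2×scroll + 1×coin tray + 3×amulet + 1×figurine: length 46, value 102
- 1×scroll + 1×coin tray + 3×amulet + 1×figurine: length 42, value 97
- 3×scroll + 1×coin tray + 2×amulet + 1×figurine: length 44, value 97
Best: 102 score.

102 score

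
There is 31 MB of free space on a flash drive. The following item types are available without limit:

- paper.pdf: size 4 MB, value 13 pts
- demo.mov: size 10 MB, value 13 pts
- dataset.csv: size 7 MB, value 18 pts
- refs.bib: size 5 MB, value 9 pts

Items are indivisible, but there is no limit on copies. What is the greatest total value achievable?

96 pts

Best value-per-unit is paper.pdf at 13/4; filling with it alone gives 7×13 = 91.
Optimal mix: 6×paper.pdf + 1×dataset.csv → size 31, value 96.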